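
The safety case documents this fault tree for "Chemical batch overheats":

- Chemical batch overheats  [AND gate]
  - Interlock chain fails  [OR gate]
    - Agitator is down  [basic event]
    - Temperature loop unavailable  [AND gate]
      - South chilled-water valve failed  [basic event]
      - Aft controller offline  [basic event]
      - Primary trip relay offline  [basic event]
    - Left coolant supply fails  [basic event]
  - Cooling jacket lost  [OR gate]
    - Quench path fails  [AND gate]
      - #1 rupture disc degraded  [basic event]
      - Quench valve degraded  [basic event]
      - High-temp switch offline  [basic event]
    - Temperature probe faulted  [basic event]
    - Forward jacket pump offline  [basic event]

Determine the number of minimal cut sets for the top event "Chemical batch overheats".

Temperature loop unavailable [AND]: one cut set from each child combined → 1 × 1 × 1 = 1 cut set(s).
Interlock chain fails [OR]: union of children's cut sets → 3 cut set(s).
Quench path fails [AND]: one cut set from each child combined → 1 × 1 × 1 = 1 cut set(s).
Cooling jacket lost [OR]: union of children's cut sets → 3 cut set(s).
Chemical batch overheats [AND]: one cut set from each child combined → 3 × 3 = 9 cut set(s).
Minimal cut sets: {#1 rupture disc degraded, Agitator is down, High-temp switch offline, Quench valve degraded}; {Agitator is down, Temperature probe faulted}; {Agitator is down, Forward jacket pump offline}; {#1 rupture disc degraded, Aft controller offline, High-temp switch offline, Primary trip relay offline, Quench valve degraded, South chilled-water valve failed}; {Aft controller offline, Primary trip relay offline, South chilled-water valve failed, Temperature probe faulted}; {Aft controller offline, Forward jacket pump offline, Primary trip relay offline, South chilled-water valve failed}; {#1 rupture disc degraded, High-temp switch offline, Left coolant supply fails, Quench valve degraded}; {Left coolant supply fails, Temperature probe faulted}; {Forward jacket pump offline, Left coolant supply fails}.

9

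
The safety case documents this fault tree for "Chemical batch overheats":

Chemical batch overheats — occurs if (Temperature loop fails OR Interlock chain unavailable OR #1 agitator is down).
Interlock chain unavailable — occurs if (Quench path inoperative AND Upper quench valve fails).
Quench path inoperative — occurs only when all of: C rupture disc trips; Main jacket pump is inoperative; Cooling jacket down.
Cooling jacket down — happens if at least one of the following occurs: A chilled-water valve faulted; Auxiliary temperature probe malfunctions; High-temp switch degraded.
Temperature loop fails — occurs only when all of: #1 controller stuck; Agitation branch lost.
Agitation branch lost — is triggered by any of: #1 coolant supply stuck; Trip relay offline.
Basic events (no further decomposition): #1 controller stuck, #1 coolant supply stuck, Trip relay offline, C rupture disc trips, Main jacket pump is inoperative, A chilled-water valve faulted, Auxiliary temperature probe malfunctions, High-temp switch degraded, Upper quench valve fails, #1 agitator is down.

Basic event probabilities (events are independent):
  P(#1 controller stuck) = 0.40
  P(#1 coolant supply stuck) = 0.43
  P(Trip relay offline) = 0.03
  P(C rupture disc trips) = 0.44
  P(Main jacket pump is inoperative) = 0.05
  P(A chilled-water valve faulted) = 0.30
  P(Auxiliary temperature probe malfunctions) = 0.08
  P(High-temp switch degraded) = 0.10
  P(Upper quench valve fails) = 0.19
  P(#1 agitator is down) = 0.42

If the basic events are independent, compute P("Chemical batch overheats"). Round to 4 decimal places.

0.5246

P(Agitation branch lost) [OR] = 1 − (1−0.43) × (1−0.03) = 0.447100
P(Temperature loop fails) [AND] = 0.40 × 0.447100 = 0.178840
P(Cooling jacket down) [OR] = 1 − (1−0.30) × (1−0.08) × (1−0.10) = 0.420400
P(Quench path inoperative) [AND] = 0.44 × 0.05 × 0.420400 = 0.009249
P(Interlock chain unavailable) [AND] = 0.009249 × 0.19 = 0.001757
P(Chemical batch overheats) [OR] = 1 − (1−0.178840) × (1−0.001757) × (1−0.42) = 0.524564
Rounded to 4 decimal places: P(Chemical batch overheats) ≈ 0.5246.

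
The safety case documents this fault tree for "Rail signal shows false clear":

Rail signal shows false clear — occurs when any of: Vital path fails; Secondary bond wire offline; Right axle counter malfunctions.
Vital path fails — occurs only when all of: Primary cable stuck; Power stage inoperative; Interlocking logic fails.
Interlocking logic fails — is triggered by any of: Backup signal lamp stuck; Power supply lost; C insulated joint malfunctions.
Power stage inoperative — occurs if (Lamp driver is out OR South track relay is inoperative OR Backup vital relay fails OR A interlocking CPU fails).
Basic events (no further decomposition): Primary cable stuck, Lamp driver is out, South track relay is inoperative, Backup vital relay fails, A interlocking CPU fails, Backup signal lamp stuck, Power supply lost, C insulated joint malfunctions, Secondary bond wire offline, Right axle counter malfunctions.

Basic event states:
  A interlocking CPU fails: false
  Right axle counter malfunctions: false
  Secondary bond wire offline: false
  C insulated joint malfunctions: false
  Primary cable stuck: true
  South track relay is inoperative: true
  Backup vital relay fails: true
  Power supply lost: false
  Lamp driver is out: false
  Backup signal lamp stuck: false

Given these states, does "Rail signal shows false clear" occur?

Power stage inoperative [OR]: Lamp driver is out=not, South track relay is inoperative=occurs, Backup vital relay fails=occurs, A interlocking CPU fails=not → at least one input occurs → occurs.
Interlocking logic fails [OR]: Backup signal lamp stuck=not, Power supply lost=not, C insulated joint malfunctions=not → no input occurs → does not occur.
Vital path fails [AND]: Primary cable stuck=occurs, Power stage inoperative=occurs, Interlocking logic fails=not → not all inputs occur → does not occur.
Rail signal shows false clear [OR]: Vital path fails=not, Secondary bond wire offline=not, Right axle counter malfunctions=not → no input occurs → does not occur.

No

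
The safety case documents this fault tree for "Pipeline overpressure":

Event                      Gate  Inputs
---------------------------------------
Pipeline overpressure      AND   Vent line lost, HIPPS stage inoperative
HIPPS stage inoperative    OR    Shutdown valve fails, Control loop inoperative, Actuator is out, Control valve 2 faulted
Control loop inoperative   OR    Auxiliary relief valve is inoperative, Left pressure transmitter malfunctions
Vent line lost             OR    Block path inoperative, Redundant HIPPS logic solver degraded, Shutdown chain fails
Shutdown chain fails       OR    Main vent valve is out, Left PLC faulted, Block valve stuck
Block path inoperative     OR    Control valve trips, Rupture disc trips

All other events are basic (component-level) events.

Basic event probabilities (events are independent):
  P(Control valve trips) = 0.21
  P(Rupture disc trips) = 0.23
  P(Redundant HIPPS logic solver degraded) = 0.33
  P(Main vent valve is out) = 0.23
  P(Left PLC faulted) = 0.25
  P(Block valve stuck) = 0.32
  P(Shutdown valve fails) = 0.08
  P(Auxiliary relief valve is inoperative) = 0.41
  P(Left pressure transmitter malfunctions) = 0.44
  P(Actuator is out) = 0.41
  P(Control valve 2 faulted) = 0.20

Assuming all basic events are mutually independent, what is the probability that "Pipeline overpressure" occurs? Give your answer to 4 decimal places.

0.7194

P(Block path inoperative) [OR] = 1 − (1−0.21) × (1−0.23) = 0.391700
P(Shutdown chain fails) [OR] = 1 − (1−0.23) × (1−0.25) × (1−0.32) = 0.607300
P(Vent line lost) [OR] = 1 − (1−0.391700) × (1−0.33) × (1−0.607300) = 0.839951
P(Control loop inoperative) [OR] = 1 − (1−0.41) × (1−0.44) = 0.669600
P(HIPPS stage inoperative) [OR] = 1 − (1−0.08) × (1−0.669600) × (1−0.41) × (1−0.20) = 0.856527
P(Pipeline overpressure) [AND] = 0.839951 × 0.856527 = 0.719441
Rounded to 4 decimal places: P(Pipeline overpressure) ≈ 0.7194.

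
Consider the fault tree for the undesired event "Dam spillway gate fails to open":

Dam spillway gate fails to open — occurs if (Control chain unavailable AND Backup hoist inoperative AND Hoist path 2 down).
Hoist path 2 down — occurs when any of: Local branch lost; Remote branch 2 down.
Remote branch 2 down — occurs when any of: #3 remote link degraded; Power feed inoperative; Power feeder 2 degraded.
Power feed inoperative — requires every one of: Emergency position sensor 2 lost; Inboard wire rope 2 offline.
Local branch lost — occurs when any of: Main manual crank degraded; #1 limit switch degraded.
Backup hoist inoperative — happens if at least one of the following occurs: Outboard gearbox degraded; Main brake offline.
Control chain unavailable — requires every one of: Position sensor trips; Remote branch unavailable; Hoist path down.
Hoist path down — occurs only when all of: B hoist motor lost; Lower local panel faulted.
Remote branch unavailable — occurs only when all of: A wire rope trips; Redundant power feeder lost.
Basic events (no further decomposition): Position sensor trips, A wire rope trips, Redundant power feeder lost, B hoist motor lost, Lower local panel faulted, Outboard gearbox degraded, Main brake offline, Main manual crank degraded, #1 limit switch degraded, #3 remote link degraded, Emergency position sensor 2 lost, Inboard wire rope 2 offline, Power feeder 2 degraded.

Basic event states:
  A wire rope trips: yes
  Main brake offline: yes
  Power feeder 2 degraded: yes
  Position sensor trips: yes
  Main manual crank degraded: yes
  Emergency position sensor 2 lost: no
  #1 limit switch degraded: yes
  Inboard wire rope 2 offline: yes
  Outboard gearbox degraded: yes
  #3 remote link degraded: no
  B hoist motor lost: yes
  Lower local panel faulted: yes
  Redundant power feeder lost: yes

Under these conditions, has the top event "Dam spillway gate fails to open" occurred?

Yes

Remote branch unavailable [AND]: A wire rope trips=occurs, Redundant power feeder lost=occurs → all inputs occur → occurs.
Hoist path down [AND]: B hoist motor lost=occurs, Lower local panel faulted=occurs → all inputs occur → occurs.
Control chain unavailable [AND]: Position sensor trips=occurs, Remote branch unavailable=occurs, Hoist path down=occurs → all inputs occur → occurs.
Backup hoist inoperative [OR]: Outboard gearbox degraded=occurs, Main brake offline=occurs → at least one input occurs → occurs.
Local branch lost [OR]: Main manual crank degraded=occurs, #1 limit switch degraded=occurs → at least one input occurs → occurs.
Power feed inoperative [AND]: Emergency position sensor 2 lost=not, Inboard wire rope 2 offline=occurs → not all inputs occur → does not occur.
Remote branch 2 down [OR]: #3 remote link degraded=not, Power feed inoperative=not, Power feeder 2 degraded=occurs → at least one input occurs → occurs.
Hoist path 2 down [OR]: Local branch lost=occurs, Remote branch 2 down=occurs → at least one input occurs → occurs.
Dam spillway gate fails to open [AND]: Control chain unavailable=occurs, Backup hoist inoperative=occurs, Hoist path 2 down=occurs → all inputs occur → occurs.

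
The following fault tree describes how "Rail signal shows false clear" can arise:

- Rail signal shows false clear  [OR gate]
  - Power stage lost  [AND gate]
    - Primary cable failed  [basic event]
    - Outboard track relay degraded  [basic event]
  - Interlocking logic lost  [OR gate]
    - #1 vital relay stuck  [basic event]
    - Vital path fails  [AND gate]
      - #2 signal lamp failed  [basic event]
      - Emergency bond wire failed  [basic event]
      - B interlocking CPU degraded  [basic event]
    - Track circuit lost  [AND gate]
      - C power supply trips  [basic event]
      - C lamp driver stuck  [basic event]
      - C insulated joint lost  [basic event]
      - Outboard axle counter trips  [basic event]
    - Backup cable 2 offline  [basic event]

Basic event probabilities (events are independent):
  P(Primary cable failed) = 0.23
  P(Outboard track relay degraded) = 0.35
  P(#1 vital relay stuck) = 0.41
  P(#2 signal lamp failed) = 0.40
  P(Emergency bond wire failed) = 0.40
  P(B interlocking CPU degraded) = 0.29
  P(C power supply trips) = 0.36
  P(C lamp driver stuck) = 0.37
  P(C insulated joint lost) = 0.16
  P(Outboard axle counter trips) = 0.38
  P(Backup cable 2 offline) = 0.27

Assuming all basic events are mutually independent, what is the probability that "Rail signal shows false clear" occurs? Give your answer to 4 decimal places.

P(Power stage lost) [AND] = 0.23 × 0.35 = 0.080500
P(Vital path fails) [AND] = 0.40 × 0.40 × 0.29 = 0.046400
P(Track circuit lost) [AND] = 0.36 × 0.37 × 0.16 × 0.38 = 0.008099
P(Interlocking logic lost) [OR] = 1 − (1−0.41) × (1−0.046400) × (1−0.008099) × (1−0.27) = 0.592611
P(Rail signal shows false clear) [OR] = 1 − (1−0.080500) × (1−0.592611) = 0.625406
Rounded to 4 decimal places: P(Rail signal shows false clear) ≈ 0.6254.

0.6254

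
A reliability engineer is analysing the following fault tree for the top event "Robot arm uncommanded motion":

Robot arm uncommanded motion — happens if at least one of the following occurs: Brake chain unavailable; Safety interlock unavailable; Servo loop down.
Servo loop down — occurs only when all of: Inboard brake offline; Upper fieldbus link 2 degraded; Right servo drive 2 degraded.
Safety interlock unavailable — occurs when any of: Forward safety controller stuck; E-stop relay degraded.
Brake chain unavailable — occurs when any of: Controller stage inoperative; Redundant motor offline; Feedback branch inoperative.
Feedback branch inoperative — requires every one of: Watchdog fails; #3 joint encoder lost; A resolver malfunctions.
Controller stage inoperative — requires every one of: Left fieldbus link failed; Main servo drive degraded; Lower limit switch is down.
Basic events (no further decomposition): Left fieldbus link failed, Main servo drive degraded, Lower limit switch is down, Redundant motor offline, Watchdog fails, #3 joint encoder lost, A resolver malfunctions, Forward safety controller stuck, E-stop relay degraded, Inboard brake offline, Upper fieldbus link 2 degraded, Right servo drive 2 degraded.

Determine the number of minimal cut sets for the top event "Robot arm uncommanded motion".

6

Controller stage inoperative [AND]: one cut set from each child combined → 1 × 1 × 1 = 1 cut set(s).
Feedback branch inoperative [AND]: one cut set from each child combined → 1 × 1 × 1 = 1 cut set(s).
Brake chain unavailable [OR]: union of children's cut sets → 3 cut set(s).
Safety interlock unavailable [OR]: union of children's cut sets → 2 cut set(s).
Servo loop down [AND]: one cut set from each child combined → 1 × 1 × 1 = 1 cut set(s).
Robot arm uncommanded motion [OR]: union of children's cut sets → 6 cut set(s).
Minimal cut sets: {Left fieldbus link failed, Lower limit switch is down, Main servo drive degraded}; {Redundant motor offline}; {#3 joint encoder lost, A resolver malfunctions, Watchdog fails}; {Forward safety controller stuck}; {E-stop relay degraded}; {Inboard brake offline, Right servo drive 2 degraded, Upper fieldbus link 2 degraded}.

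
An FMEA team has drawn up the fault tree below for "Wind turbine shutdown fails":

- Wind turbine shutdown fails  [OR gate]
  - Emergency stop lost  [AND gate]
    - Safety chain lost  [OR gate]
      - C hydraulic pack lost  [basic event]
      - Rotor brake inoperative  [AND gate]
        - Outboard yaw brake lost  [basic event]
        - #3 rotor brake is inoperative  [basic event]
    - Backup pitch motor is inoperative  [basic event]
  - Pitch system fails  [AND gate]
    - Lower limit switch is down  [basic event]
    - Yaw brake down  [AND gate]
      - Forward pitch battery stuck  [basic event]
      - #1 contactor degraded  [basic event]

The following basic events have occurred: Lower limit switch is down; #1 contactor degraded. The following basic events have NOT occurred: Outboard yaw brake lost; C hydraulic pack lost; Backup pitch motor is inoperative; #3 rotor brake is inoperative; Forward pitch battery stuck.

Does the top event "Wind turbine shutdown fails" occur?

Rotor brake inoperative [AND]: Outboard yaw brake lost=not, #3 rotor brake is inoperative=not → not all inputs occur → does not occur.
Safety chain lost [OR]: C hydraulic pack lost=not, Rotor brake inoperative=not → no input occurs → does not occur.
Emergency stop lost [AND]: Safety chain lost=not, Backup pitch motor is inoperative=not → not all inputs occur → does not occur.
Yaw brake down [AND]: Forward pitch battery stuck=not, #1 contactor degraded=occurs → not all inputs occur → does not occur.
Pitch system fails [AND]: Lower limit switch is down=occurs, Yaw brake down=not → not all inputs occur → does not occur.
Wind turbine shutdown fails [OR]: Emergency stop lost=not, Pitch system fails=not → no input occurs → does not occur.

No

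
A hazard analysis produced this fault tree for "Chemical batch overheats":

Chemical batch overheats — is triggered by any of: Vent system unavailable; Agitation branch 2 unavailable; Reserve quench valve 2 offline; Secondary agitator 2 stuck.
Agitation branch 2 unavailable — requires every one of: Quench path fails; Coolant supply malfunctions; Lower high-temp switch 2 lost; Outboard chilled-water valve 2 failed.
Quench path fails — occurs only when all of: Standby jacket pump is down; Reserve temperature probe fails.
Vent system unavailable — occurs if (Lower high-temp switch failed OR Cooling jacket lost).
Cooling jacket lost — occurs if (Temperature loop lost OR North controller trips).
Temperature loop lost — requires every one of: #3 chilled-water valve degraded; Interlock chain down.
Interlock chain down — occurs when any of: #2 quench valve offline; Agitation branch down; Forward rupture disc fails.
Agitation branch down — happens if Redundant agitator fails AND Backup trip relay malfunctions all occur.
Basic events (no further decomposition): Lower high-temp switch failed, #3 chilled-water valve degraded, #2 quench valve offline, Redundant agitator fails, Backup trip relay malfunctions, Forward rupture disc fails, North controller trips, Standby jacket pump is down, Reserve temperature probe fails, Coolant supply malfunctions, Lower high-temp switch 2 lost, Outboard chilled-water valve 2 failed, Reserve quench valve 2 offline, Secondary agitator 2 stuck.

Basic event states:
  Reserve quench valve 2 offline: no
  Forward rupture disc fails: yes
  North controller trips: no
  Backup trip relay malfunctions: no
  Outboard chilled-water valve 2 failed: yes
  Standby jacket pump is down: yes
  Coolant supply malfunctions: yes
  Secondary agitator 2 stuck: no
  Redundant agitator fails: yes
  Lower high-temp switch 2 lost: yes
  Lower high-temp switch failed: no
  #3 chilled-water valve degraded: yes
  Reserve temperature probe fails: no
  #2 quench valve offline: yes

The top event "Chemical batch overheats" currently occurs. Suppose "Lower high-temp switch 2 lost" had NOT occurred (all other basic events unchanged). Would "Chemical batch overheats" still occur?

Yes

Counterfactual: set "Lower high-temp switch 2 lost" to not occurred.
Agitation branch down [AND]: Redundant agitator fails=occurs, Backup trip relay malfunctions=not → not all inputs occur → does not occur.
Interlock chain down [OR]: #2 quench valve offline=occurs, Agitation branch down=not, Forward rupture disc fails=occurs → at least one input occurs → occurs.
Temperature loop lost [AND]: #3 chilled-water valve degraded=occurs, Interlock chain down=occurs → all inputs occur → occurs.
Cooling jacket lost [OR]: Temperature loop lost=occurs, North controller trips=not → at least one input occurs → occurs.
Vent system unavailable [OR]: Lower high-temp switch failed=not, Cooling jacket lost=occurs → at least one input occurs → occurs.
Quench path fails [AND]: Standby jacket pump is down=occurs, Reserve temperature probe fails=not → not all inputs occur → does not occur.
Agitation branch 2 unavailable [AND]: Quench path fails=not, Coolant supply malfunctions=occurs, Lower high-temp switch 2 lost=not, Outboard chilled-water valve 2 failed=occurs → not all inputs occur → does not occur.
Chemical batch overheats [OR]: Vent system unavailable=occurs, Agitation branch 2 unavailable=not, Reserve quench valve 2 offline=not, Secondary agitator 2 stuck=not → at least one input occurs → occurs.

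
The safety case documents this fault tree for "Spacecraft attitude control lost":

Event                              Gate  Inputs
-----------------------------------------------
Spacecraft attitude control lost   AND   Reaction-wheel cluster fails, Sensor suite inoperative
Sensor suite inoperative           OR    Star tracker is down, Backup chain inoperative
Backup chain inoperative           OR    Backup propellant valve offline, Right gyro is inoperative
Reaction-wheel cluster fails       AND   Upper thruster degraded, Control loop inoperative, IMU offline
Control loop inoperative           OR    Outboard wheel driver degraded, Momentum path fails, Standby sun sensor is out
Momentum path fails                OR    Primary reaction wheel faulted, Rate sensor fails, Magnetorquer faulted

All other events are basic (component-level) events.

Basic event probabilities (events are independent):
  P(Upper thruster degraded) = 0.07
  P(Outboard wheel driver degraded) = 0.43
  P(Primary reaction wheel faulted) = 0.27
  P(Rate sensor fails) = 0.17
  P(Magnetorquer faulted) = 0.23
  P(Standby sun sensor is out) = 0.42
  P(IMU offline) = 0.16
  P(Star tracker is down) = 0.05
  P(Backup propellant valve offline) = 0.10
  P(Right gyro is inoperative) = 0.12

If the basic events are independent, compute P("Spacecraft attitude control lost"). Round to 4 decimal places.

0.0023

P(Momentum path fails) [OR] = 1 − (1−0.27) × (1−0.17) × (1−0.23) = 0.533457
P(Control loop inoperative) [OR] = 1 − (1−0.43) × (1−0.533457) × (1−0.42) = 0.845761
P(Reaction-wheel cluster fails) [AND] = 0.07 × 0.845761 × 0.16 = 0.009473
P(Backup chain inoperative) [OR] = 1 − (1−0.10) × (1−0.12) = 0.208000
P(Sensor suite inoperative) [OR] = 1 − (1−0.05) × (1−0.208000) = 0.247600
P(Spacecraft attitude control lost) [AND] = 0.009473 × 0.247600 = 0.002346
Rounded to 4 decimal places: P(Spacecraft attitude control lost) ≈ 0.0023.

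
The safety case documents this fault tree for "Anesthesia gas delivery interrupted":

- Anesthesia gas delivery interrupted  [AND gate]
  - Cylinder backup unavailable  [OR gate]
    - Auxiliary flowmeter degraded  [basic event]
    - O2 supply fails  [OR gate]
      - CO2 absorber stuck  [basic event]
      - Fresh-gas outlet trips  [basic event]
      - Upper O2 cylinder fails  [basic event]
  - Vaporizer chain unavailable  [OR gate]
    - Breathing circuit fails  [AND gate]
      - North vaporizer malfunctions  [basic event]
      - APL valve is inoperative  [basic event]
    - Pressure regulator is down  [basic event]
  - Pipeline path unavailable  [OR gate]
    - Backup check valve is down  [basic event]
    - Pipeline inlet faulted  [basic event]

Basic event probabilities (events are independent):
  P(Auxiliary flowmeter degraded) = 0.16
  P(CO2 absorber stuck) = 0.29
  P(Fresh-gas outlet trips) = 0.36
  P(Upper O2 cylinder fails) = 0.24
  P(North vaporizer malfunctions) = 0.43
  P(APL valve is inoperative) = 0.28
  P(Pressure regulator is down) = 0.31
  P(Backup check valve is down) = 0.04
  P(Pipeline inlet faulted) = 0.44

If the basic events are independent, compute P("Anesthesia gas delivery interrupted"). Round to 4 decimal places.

P(O2 supply fails) [OR] = 1 − (1−0.29) × (1−0.36) × (1−0.24) = 0.654656
P(Cylinder backup unavailable) [OR] = 1 − (1−0.16) × (1−0.654656) = 0.709911
P(Breathing circuit fails) [AND] = 0.43 × 0.28 = 0.120400
P(Vaporizer chain unavailable) [OR] = 1 − (1−0.120400) × (1−0.31) = 0.393076
P(Pipeline path unavailable) [OR] = 1 − (1−0.04) × (1−0.44) = 0.462400
P(Anesthesia gas delivery interrupted) [AND] = 0.709911 × 0.393076 × 0.462400 = 0.129032
Rounded to 4 decimal places: P(Anesthesia gas delivery interrupted) ≈ 0.1290.

0.1290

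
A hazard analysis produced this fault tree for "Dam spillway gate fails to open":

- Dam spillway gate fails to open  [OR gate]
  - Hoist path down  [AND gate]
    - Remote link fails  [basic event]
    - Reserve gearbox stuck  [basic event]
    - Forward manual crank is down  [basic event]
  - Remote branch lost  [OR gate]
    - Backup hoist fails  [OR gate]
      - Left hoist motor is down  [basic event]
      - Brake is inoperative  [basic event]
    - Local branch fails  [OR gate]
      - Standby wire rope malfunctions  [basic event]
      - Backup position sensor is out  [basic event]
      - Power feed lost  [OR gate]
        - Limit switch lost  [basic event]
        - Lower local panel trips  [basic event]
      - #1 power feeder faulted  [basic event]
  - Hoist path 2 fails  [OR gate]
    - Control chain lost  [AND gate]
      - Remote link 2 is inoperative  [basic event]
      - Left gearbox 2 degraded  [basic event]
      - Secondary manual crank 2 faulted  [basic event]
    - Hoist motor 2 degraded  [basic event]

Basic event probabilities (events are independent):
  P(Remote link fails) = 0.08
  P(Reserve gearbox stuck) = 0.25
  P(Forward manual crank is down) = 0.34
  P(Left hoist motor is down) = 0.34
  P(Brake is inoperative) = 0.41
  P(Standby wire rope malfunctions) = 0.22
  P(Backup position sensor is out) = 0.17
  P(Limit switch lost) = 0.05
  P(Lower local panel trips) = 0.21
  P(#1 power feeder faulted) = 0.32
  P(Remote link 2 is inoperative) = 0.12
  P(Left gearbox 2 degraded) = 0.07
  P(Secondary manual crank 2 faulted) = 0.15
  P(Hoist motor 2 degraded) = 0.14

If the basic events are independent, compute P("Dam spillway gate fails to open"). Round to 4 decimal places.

0.8902

P(Hoist path down) [AND] = 0.08 × 0.25 × 0.34 = 0.006800
P(Backup hoist fails) [OR] = 1 − (1−0.34) × (1−0.41) = 0.610600
P(Power feed lost) [OR] = 1 − (1−0.05) × (1−0.21) = 0.249500
P(Local branch fails) [OR] = 1 − (1−0.22) × (1−0.17) × (1−0.249500) × (1−0.32) = 0.669606
P(Remote branch lost) [OR] = 1 − (1−0.610600) × (1−0.669606) = 0.871345
P(Control chain lost) [AND] = 0.12 × 0.07 × 0.15 = 0.001260
P(Hoist path 2 fails) [OR] = 1 − (1−0.001260) × (1−0.14) = 0.141084
P(Dam spillway gate fails to open) [OR] = 1 − (1−0.006800) × (1−0.871345) × (1−0.141084) = 0.890248
Rounded to 4 decimal places: P(Dam spillway gate fails to open) ≈ 0.8902.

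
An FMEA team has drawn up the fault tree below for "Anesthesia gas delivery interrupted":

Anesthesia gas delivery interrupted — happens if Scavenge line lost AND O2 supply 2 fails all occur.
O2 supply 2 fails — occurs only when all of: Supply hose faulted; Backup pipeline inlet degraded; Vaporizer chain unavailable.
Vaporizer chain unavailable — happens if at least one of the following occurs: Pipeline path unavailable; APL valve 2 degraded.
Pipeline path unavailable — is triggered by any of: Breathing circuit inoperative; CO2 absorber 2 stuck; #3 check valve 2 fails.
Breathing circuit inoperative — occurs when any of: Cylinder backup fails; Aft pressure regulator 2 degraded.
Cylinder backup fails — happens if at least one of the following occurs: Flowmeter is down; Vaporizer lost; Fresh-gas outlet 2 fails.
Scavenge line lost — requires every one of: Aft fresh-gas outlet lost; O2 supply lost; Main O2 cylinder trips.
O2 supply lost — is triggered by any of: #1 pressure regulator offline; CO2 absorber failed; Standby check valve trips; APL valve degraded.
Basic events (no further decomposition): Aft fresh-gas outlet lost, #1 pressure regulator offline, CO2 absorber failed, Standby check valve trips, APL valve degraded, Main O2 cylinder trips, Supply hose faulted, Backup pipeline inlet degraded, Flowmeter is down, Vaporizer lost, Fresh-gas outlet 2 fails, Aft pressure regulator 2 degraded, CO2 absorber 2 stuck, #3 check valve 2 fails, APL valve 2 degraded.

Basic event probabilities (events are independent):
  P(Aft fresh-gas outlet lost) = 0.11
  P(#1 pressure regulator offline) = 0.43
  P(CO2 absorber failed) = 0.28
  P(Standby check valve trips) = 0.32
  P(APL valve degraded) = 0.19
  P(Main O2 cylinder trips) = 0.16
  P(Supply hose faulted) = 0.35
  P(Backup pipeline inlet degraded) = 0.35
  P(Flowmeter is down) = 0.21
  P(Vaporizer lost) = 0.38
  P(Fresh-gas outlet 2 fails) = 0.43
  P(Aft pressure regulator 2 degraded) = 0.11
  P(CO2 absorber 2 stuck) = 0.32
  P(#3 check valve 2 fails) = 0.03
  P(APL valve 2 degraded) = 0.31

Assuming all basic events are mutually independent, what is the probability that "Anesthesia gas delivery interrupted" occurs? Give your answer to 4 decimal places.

P(O2 supply lost) [OR] = 1 − (1−0.43) × (1−0.28) × (1−0.32) × (1−0.19) = 0.773952
P(Scavenge line lost) [AND] = 0.11 × 0.773952 × 0.16 = 0.013622
P(Cylinder backup fails) [OR] = 1 − (1−0.21) × (1−0.38) × (1−0.43) = 0.720814
P(Breathing circuit inoperative) [OR] = 1 − (1−0.720814) × (1−0.11) = 0.751524
P(Pipeline path unavailable) [OR] = 1 − (1−0.751524) × (1−0.32) × (1−0.03) = 0.836105
P(Vaporizer chain unavailable) [OR] = 1 − (1−0.836105) × (1−0.31) = 0.886912
P(O2 supply 2 fails) [AND] = 0.35 × 0.35 × 0.886912 = 0.108647
P(Anesthesia gas delivery interrupted) [AND] = 0.013622 × 0.108647 = 0.001480
Rounded to 4 decimal places: P(Anesthesia gas delivery interrupted) ≈ 0.0015.

0.0015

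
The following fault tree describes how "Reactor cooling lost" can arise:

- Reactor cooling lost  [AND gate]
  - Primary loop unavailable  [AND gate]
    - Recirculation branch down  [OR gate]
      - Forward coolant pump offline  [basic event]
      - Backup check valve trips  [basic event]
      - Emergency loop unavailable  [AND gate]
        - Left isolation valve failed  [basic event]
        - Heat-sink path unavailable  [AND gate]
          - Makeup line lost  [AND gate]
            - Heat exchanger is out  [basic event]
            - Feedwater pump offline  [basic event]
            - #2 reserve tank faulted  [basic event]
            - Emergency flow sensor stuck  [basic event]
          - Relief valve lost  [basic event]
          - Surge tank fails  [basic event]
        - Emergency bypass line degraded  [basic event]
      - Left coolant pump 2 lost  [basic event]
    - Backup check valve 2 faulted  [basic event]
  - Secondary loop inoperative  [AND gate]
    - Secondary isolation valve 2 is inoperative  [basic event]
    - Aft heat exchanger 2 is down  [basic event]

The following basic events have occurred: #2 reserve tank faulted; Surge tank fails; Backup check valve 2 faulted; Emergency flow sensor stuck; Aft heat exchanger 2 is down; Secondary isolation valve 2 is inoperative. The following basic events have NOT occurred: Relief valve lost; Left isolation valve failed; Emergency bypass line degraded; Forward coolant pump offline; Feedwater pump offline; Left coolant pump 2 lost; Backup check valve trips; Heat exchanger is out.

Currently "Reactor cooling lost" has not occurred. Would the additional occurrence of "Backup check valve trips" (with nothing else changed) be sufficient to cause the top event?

Yes

Counterfactual: set "Backup check valve trips" to occurred.
Makeup line lost [AND]: Heat exchanger is out=not, Feedwater pump offline=not, #2 reserve tank faulted=occurs, Emergency flow sensor stuck=occurs → not all inputs occur → does not occur.
Heat-sink path unavailable [AND]: Makeup line lost=not, Relief valve lost=not, Surge tank fails=occurs → not all inputs occur → does not occur.
Emergency loop unavailable [AND]: Left isolation valve failed=not, Heat-sink path unavailable=not, Emergency bypass line degraded=not → not all inputs occur → does not occur.
Recirculation branch down [OR]: Forward coolant pump offline=not, Backup check valve trips=occurs, Emergency loop unavailable=not, Left coolant pump 2 lost=not → at least one input occurs → occurs.
Primary loop unavailable [AND]: Recirculation branch down=occurs, Backup check valve 2 faulted=occurs → all inputs occur → occurs.
Secondary loop inoperative [AND]: Secondary isolation valve 2 is inoperative=occurs, Aft heat exchanger 2 is down=occurs → all inputs occur → occurs.
Reactor cooling lost [AND]: Primary loop unavailable=occurs, Secondary loop inoperative=occurs → all inputs occur → occurs.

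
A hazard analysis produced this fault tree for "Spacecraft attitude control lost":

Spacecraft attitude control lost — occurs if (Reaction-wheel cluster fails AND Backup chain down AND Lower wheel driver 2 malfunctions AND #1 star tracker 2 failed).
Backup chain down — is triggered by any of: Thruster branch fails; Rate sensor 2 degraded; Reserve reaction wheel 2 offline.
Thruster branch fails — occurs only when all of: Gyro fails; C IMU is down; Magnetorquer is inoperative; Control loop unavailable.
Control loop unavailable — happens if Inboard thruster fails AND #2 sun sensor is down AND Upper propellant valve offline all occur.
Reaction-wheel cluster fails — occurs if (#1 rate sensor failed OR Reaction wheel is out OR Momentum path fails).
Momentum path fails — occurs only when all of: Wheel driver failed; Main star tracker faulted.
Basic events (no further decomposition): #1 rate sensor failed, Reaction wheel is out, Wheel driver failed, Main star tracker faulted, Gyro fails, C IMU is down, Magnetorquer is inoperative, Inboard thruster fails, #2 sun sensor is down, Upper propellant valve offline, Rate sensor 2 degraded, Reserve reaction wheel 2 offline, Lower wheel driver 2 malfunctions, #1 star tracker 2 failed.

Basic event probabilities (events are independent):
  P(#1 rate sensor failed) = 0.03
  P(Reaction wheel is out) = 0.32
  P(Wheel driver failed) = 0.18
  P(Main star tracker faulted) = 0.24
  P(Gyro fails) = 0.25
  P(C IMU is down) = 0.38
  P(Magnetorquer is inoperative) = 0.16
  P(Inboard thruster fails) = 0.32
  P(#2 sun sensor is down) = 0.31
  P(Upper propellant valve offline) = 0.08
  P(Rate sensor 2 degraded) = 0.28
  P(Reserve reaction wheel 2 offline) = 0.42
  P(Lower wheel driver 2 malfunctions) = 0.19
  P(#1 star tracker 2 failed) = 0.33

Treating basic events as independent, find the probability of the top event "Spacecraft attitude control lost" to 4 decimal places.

0.0135

P(Momentum path fails) [AND] = 0.18 × 0.24 = 0.043200
P(Reaction-wheel cluster fails) [OR] = 1 − (1−0.03) × (1−0.32) × (1−0.043200) = 0.368895
P(Control loop unavailable) [AND] = 0.32 × 0.31 × 0.08 = 0.007936
P(Thruster branch fails) [AND] = 0.25 × 0.38 × 0.16 × 0.007936 = 0.000121
P(Backup chain down) [OR] = 1 − (1−0.000121) × (1−0.28) × (1−0.42) = 0.582451
P(Spacecraft attitude control lost) [AND] = 0.368895 × 0.582451 × 0.19 × 0.33 = 0.013472
Rounded to 4 decimal places: P(Spacecraft attitude control lost) ≈ 0.0135.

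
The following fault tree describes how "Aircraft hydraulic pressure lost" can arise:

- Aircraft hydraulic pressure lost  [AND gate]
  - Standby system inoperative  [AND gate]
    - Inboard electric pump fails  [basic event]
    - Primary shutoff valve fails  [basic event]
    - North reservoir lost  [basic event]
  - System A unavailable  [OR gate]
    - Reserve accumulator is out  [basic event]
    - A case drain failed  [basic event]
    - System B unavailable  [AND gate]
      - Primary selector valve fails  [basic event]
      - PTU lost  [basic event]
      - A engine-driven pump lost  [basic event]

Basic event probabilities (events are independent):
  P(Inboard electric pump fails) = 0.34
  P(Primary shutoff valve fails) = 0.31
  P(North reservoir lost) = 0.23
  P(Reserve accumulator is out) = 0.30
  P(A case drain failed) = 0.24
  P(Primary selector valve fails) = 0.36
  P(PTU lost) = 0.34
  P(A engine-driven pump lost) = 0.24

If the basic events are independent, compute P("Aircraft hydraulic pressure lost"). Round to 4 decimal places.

0.0117

P(Standby system inoperative) [AND] = 0.34 × 0.31 × 0.23 = 0.024242
P(System B unavailable) [AND] = 0.36 × 0.34 × 0.24 = 0.029376
P(System A unavailable) [OR] = 1 − (1−0.30) × (1−0.24) × (1−0.029376) = 0.483628
P(Aircraft hydraulic pressure lost) [AND] = 0.024242 × 0.483628 = 0.011724
Rounded to 4 decimal places: P(Aircraft hydraulic pressure lost) ≈ 0.0117.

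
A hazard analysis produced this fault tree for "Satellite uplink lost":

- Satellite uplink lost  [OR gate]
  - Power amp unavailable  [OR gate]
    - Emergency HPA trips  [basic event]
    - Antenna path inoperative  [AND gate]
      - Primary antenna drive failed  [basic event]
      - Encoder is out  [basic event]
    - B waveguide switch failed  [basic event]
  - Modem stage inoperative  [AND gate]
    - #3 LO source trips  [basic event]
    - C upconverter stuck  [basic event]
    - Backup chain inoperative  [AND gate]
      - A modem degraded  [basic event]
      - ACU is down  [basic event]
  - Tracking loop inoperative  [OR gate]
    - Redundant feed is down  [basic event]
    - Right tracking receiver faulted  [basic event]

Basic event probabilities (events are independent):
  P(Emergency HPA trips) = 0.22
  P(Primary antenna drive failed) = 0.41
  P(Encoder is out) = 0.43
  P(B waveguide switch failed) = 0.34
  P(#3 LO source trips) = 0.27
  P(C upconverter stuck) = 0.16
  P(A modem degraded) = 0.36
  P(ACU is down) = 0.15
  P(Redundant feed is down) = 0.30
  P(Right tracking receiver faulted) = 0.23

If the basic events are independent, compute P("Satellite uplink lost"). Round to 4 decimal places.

P(Antenna path inoperative) [AND] = 0.41 × 0.43 = 0.176300
P(Power amp unavailable) [OR] = 1 − (1−0.22) × (1−0.176300) × (1−0.34) = 0.575959
P(Backup chain inoperative) [AND] = 0.36 × 0.15 = 0.054000
P(Modem stage inoperative) [AND] = 0.27 × 0.16 × 0.054000 = 0.002333
P(Tracking loop inoperative) [OR] = 1 − (1−0.30) × (1−0.23) = 0.461000
P(Satellite uplink lost) [OR] = 1 − (1−0.575959) × (1−0.002333) × (1−0.461000) = 0.771975
Rounded to 4 decimal places: P(Satellite uplink lost) ≈ 0.7720.

0.7720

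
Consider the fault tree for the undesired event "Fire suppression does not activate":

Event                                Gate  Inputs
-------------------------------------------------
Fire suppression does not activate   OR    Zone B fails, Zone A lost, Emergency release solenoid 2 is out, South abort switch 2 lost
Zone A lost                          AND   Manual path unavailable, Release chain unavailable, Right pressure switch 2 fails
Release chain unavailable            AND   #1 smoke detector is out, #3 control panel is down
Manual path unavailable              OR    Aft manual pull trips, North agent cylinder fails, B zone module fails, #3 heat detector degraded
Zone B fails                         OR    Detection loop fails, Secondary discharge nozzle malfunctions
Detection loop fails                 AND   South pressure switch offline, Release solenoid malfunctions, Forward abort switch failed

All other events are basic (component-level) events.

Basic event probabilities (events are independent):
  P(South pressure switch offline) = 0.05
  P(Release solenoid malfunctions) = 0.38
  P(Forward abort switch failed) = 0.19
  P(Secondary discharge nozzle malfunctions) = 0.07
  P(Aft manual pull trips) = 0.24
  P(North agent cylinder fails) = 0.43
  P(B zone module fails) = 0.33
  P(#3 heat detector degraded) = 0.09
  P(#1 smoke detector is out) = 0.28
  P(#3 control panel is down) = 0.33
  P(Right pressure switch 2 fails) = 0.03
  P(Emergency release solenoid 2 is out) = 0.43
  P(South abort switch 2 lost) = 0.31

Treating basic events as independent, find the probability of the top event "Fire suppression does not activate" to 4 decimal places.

0.6363

P(Detection loop fails) [AND] = 0.05 × 0.38 × 0.19 = 0.003610
P(Zone B fails) [OR] = 1 − (1−0.003610) × (1−0.07) = 0.073357
P(Manual path unavailable) [OR] = 1 − (1−0.24) × (1−0.43) × (1−0.33) × (1−0.09) = 0.735878
P(Release chain unavailable) [AND] = 0.28 × 0.33 = 0.092400
P(Zone A lost) [AND] = 0.735878 × 0.092400 × 0.03 = 0.002040
P(Fire suppression does not activate) [OR] = 1 − (1−0.073357) × (1−0.002040) × (1−0.43) × (1−0.31) = 0.636295
Rounded to 4 decimal places: P(Fire suppression does not activate) ≈ 0.6363.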